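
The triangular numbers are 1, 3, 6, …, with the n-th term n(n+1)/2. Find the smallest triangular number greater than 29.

36

Solve n(n+1)/2 > 29 for integer n.
The largest n with value ≤ 29 is 7 (since 28 ≤ 29 < 36), so the first above is n = 8, value 36.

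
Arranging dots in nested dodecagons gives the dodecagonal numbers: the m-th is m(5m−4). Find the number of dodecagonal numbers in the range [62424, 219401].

The n-th dodecagonal number is n(5n−4).
Smallest index with value ≥ 62424: n = 113 (giving 63393).
Largest index with value ≤ 219401: n = 209 (giving 217569).
Indices 113 through 209: 97 terms.

97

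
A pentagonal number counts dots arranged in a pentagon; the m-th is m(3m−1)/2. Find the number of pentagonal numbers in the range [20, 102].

5

The n-th pentagonal number is n(3n−1)/2.
Smallest index with value ≥ 20: n = 4 (giving 22).
Largest index with value ≤ 102: n = 8 (giving 92).
Indices 4 through 8: 5 terms.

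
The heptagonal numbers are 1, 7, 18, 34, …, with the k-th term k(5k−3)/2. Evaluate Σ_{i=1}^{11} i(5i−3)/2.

1166

Σ i(5i−3)/2 = (5Σi² − 3Σi) / 2 over i = 1..11.
Σi = 66 and Σi² = 506.
(5·506 − 3·66) / 2 = 2332/2 = 1166.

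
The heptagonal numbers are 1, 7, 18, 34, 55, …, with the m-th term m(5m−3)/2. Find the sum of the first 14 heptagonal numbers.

Σ i(5i−3)/2 = (5Σi² − 3Σi) / 2 over i = 1..14.
Σi = 105 and Σi² = 1015.
(5·1015 − 3·105) / 2 = 4760/2 = 2380.

2380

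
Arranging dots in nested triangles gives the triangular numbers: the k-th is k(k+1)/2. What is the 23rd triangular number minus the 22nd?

Consecutive triangular numbers differ by n: T_{23} − T_{22} = 23.

23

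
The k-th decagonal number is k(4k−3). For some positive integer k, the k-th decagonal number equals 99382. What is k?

Set n(4n−3) = 99382, giving 4n² − 3n − 99382 = 0.
The discriminant is 9 + 16·99382 = 1590121, and √1590121 = 1261.
So n = (3 + 1261) / 8 = 1264/8 = 158.
Check: 158·(4·158 − 3) = 99382. ✓

158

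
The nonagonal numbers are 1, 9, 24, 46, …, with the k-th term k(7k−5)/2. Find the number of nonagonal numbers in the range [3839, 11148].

23

The n-th nonagonal number is n(7n−5)/2.
Smallest index with value ≥ 3839: n = 34 (giving 3961).
Largest index with value ≤ 11148: n = 56 (giving 10836).
Indices 34 through 56: 23 terms.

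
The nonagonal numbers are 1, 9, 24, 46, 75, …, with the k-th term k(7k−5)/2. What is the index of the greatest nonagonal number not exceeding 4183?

Solve n(7n−5)/2 ≤ 4183 for integer n.
n = 34 gives 3961 ≤ 4183, while n = 35 gives 4200 > 4183; so the answer is index 34.

34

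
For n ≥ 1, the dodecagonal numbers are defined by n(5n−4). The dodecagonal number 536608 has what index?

Set n(5n−4) = 536608, giving 5n² − 4n − 536608 = 0.
The discriminant is 16 + 20·536608 = 10732176, and √10732176 = 3276.
So n = (4 + 3276) / 10 = 3280/10 = 328.

328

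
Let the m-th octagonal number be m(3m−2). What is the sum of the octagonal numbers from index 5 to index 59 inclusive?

Σ i(3i−2) = 3Σi² − 2Σi over i = 5..59.
Σi = 1770 − 10 = 1760 and Σi² = 70210 − 30 = 70180.
3·70180 − 2·1760 = 207020.

207020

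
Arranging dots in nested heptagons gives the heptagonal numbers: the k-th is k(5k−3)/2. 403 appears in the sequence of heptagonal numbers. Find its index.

Set n(5n−3)/2 = 403, giving 5n² − 3n − 806 = 0.
So n = (3 + 127) / 10 = 130/10 = 13.
Check: 13·(5·13 − 3)/2 = 403. ✓

13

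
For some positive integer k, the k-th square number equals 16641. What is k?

We need n² = 16641, so n = √16641 = 129.
Check: 129² = 16641. ✓

129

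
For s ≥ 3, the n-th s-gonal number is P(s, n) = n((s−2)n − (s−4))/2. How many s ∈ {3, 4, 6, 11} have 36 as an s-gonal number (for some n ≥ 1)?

s = 3: P(3, 8) = 36. ✓
s = 4: P(4, 6) = 36. ✓
s = 6: P(6, 4) = 28 and P(6, 5) = 45; 36 is not s-gonal.
s = 11: P(11, 3) = 30 and P(11, 4) = 58; 36 is not s-gonal.
Hits: s ∈ {3, 4} → 2.

2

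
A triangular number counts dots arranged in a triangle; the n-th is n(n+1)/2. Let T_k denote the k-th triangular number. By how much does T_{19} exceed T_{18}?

19

Consecutive triangular numbers differ by n: T_{19} − T_{18} = 19.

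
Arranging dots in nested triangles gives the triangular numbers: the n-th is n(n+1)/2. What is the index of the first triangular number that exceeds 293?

Solve n(n+1)/2 > 293 for integer n.
The largest n with value ≤ 293 is 23 (since 276 ≤ 293 < 300), so the first above is n = 24, value 300.

24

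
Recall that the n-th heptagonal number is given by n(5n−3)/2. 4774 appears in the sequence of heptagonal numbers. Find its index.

Set n(5n−3)/2 = 4774, giving 5n² − 3n − 9548 = 0.
So n = (3 + 437) / 10 = 440/10 = 44.

44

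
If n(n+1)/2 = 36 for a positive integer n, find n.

Set n(n+1)/2 = 36, giving n² + n − 72 = 0.
The discriminant is 1 + 8·36 = 289, and √289 = 17.
So n = (-1 + 17) / 2 = 16/2 = 8.

8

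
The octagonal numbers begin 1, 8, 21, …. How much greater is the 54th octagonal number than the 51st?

54·(3·54 − 2) = 8640 and 51·(3·51 − 2) = 7701.
Difference: 8640 − 7701 = 939.

939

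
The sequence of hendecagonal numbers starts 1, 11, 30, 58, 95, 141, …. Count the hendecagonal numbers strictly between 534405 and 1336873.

200

The n-th hendecagonal number is n(9n−7)/2.
Smallest index with value > 534405: n = 346 (giving 537511).
Largest index with value < 1336873: n = 545 (giving 1334705).
Indices 346 through 545: 200 terms.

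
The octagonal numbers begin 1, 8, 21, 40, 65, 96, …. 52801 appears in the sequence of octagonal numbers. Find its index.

133

Set n(3n−2) = 52801, giving 3n² − 2n − 52801 = 0.
So n = (2 + 796) / 6 = 798/6 = 133.
Check: 133·(3·133 − 2) = 52801. ✓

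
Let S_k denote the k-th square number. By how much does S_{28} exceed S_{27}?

n² − (n−1)² = 2n − 1, so 28² − 27² = 2·28 − 1 = 55.

55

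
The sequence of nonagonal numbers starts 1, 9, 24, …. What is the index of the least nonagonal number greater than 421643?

Solve n(7n−5)/2 > 421643 for integer n.
The largest n with value ≤ 421643 is 347 (since 420564 ≤ 421643 < 422994), so the first above is n = 348, value 422994.

348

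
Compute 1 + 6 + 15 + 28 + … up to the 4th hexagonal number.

50

Σ i(2i−1) = 2Σi² − Σi over i = 1..4.
Σi = 10 and Σi² = 30.
2·30 − 1·10 = 50.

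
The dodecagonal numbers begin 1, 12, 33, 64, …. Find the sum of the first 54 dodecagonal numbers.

263835

Σ i(5i−4) = 5Σi² − 4Σi over i = 1..54.
Σi = 1485 and Σi² = 53955.
5·53955 − 4·1485 = 263835.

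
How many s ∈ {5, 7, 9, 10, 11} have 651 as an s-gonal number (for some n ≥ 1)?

s = 5: P(5, 21) = 651. ✓
s = 7: P(7, 16) = 616 and P(7, 17) = 697; 651 is not s-gonal.
s = 9: P(9, 14) = 651. ✓
s = 10: P(10, 13) = 637 and P(10, 14) = 742; 651 is not s-gonal.
s = 11: P(11, 12) = 606 and P(11, 13) = 715; 651 is not s-gonal.
Hits: s ∈ {5, 9} → 2.

2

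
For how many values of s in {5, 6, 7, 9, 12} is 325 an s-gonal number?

2

s = 5: P(5, 14) = 287 and P(5, 15) = 330; 325 is not s-gonal.
s = 6: P(6, 13) = 325. ✓
s = 7: P(7, 11) = 286 and P(7, 12) = 342; 325 is not s-gonal.
s = 9: P(9, 10) = 325. ✓
s = 12: P(12, 8) = 288 and P(12, 9) = 369; 325 is not s-gonal.
Hits: s ∈ {6, 9} → 2.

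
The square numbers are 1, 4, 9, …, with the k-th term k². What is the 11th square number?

The 11th square number is n² with n = 11.
11² = 121.

121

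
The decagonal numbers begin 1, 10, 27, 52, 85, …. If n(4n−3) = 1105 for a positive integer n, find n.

17

Set n(4n−3) = 1105, giving 4n² − 3n − 1105 = 0.
So n = (3 + 133) / 8 = 136/8 = 17.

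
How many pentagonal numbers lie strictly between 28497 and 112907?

136

The n-th pentagonal number is n(3n−1)/2.
Smallest index with value > 28497: n = 139 (giving 28912).
Largest index with value < 112907: n = 274 (giving 112477).
Indices 139 through 274: 136 terms.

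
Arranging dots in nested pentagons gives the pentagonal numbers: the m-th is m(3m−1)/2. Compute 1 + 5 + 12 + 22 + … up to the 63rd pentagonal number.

Σ i(3i−1)/2 = (3Σi² − Σi) / 2 over i = 1..63.
Σi = 2016 and Σi² = 85344.
(3·85344 − 1·2016) / 2 = 254016/2 = 127008.

127008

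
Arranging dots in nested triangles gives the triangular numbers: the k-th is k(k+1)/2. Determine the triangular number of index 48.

The 48th triangular number is n(n+1)/2 with n = 48.
48·49/2 = 2352/2 = 1176.

1176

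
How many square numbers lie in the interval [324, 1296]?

19

The n-th square number is n².
Smallest index with value ≥ 324: n = 18 (giving 324).
Largest index with value ≤ 1296: n = 36 (giving 1296).
Indices 18 through 36: 19 terms.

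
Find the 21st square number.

441

The 21st square number is n² with n = 21.
21² = 441.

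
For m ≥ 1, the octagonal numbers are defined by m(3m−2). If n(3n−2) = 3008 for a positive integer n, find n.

32

Set n(3n−2) = 3008, giving 3n² − 2n − 3008 = 0.
The discriminant is 4 + 12·3008 = 36100, and √36100 = 190.
So n = (2 + 190) / 6 = 192/6 = 32.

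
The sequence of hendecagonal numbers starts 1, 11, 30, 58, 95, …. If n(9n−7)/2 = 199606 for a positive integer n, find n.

211

Set n(9n−7)/2 = 199606, giving 9n² − 7n − 399212 = 0.
The discriminant is 49 + 72·199606 = 14371681, and √14371681 = 3791.
So n = (7 + 3791) / 18 = 3798/18 = 211.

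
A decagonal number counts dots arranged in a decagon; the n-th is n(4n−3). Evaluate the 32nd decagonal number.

The 32nd decagonal number is n(4n−3) with n = 32.
32·(4·32 − 3) = 32·125 = 4000.

4000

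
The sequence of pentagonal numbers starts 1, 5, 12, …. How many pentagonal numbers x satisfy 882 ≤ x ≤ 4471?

The n-th pentagonal number is n(3n−1)/2.
Smallest index with value ≥ 882: n = 25 (giving 925).
Largest index with value ≤ 4471: n = 54 (giving 4347).
Indices 25 through 54: 30 terms.

30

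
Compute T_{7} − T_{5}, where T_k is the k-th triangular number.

7·8/2 = 28 and 5·6/2 = 15.
Difference: 28 − 15 = 13.

13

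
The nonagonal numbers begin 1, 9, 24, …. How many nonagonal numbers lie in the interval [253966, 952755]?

253

The n-th nonagonal number is n(7n−5)/2.
Smallest index with value ≥ 253966: n = 270 (giving 254475).
Largest index with value ≤ 952755: n = 522 (giving 952389).
Indices 270 through 522: 253 terms.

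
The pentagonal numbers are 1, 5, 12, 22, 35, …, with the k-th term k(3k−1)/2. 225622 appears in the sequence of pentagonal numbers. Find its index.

Set n(3n−1)/2 = 225622, giving 3n² − n − 451244 = 0.
The discriminant is 1 + 24·225622 = 5414929, and √5414929 = 2327.
So n = (1 + 2327) / 6 = 2328/6 = 388.

388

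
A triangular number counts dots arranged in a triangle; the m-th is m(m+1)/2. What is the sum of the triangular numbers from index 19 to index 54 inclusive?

Σ i(i+1)/2 = (Σi² + Σi) / 2 over i = 19..54.
Σi = 1485 − 171 = 1314 and Σi² = 53955 − 2109 = 51846.
(1·51846 + 1·1314) / 2 = 53160/2 = 26580.

26580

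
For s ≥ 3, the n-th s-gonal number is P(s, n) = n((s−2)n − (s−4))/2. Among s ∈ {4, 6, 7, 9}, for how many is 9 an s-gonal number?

2

s = 4: P(4, 3) = 9. ✓
s = 6: P(6, 2) = 6 and P(6, 3) = 15; 9 is not s-gonal.
s = 7: P(7, 2) = 7 and P(7, 3) = 18; 9 is not s-gonal.
s = 9: P(9, 2) = 9. ✓
Hits: s ∈ {4, 9} → 2.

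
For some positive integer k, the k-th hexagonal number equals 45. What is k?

5

Set n(2n−1) = 45, giving 2n² − n − 45 = 0.
The discriminant is 1 + 8·45 = 361, and √361 = 19.
So n = (1 + 19) / 4 = 20/4 = 5.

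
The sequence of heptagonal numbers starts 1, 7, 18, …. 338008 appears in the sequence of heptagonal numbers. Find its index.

368

Set n(5n−3)/2 = 338008, giving 5n² − 3n − 676016 = 0.
So n = (3 + 3677) / 10 = 3680/10 = 368.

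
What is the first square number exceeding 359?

Solve n² > 359 for integer n.
The largest n with value ≤ 359 is 18 (since 324 ≤ 359 < 361), so the first above is n = 19, value 361.

361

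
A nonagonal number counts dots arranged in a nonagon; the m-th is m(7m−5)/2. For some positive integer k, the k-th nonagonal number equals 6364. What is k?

Set n(7n−5)/2 = 6364, giving 7n² − 5n − 12728 = 0.
The discriminant is 25 + 56·6364 = 356409, and √356409 = 597.
So n = (5 + 597) / 14 = 602/14 = 43.

43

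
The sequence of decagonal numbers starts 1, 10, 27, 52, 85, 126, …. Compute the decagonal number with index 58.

13282

58·(4·58 − 3) = 58·229 = 13282.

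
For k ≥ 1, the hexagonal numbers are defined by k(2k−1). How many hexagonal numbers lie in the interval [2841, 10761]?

36

The n-th hexagonal number is n(2n−1).
Smallest index with value ≥ 2841: n = 38 (giving 2850).
Largest index with value ≤ 10761: n = 73 (giving 10585).
Indices 38 through 73: 36 terms.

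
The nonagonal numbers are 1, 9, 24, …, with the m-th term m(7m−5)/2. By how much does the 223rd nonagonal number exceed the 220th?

4644

223·(7·223 − 5)/2 = 173494 and 220·(7·220 − 5)/2 = 168850.
Difference: 173494 − 168850 = 4644.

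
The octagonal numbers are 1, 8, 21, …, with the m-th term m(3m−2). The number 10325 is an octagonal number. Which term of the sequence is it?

59

Set n(3n−2) = 10325, giving 3n² − 2n − 10325 = 0.
The discriminant is 4 + 12·10325 = 123904, and √123904 = 352.
So n = (2 + 352) / 6 = 354/6 = 59.
Check: 59·(3·59 − 2) = 10325. ✓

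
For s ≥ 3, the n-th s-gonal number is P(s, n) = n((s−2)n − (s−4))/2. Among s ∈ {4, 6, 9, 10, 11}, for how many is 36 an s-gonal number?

1

s = 4: P(4, 6) = 36. ✓
s = 6: P(6, 4) = 28 and P(6, 5) = 45; 36 is not s-gonal.
s = 9: P(9, 3) = 24 and P(9, 4) = 46; 36 is not s-gonal.
s = 10: P(10, 3) = 27 and P(10, 4) = 52; 36 is not s-gonal.
s = 11: P(11, 3) = 30 and P(11, 4) = 58; 36 is not s-gonal.
Hits: s ∈ {4} → 1.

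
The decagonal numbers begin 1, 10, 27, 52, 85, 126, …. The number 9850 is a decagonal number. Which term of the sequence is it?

Set n(4n−3) = 9850, giving 4n² − 3n − 9850 = 0.
The discriminant is 9 + 16·9850 = 157609, and √157609 = 397.
So n = (3 + 397) / 8 = 400/8 = 50.

50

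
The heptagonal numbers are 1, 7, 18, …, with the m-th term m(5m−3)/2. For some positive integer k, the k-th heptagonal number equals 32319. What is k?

114

Set n(5n−3)/2 = 32319, giving 5n² − 3n − 64638 = 0.
The discriminant is 9 + 40·32319 = 1292769, and √1292769 = 1137.
So n = (3 + 1137) / 10 = 1140/10 = 114.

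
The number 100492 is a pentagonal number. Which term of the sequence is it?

259

Set n(3n−1)/2 = 100492, giving 3n² − n − 200984 = 0.
The discriminant is 1 + 24·100492 = 2411809, and √2411809 = 1553.
So n = (1 + 1553) / 6 = 1554/6 = 259.
Check: 259·(3·259 − 1)/2 = 100492. ✓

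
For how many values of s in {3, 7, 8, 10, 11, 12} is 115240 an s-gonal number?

1

s = 3: P(3, 479) = 114960 and P(3, 480) = 115440; 115240 is not s-gonal.
s = 7: P(7, 215) = 115240. ✓
s = 8: P(8, 196) = 114856 and P(8, 197) = 116033; 115240 is not s-gonal.
s = 10: P(10, 170) = 115090 and P(10, 171) = 116451; 115240 is not s-gonal.
s = 11: P(11, 160) = 114640 and P(11, 161) = 116081; 115240 is not s-gonal.
s = 12: P(12, 152) = 114912 and P(12, 153) = 116433; 115240 is not s-gonal.
Hits: s ∈ {7} → 1.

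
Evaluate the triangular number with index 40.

The 40th triangular number is n(n+1)/2 with n = 40.
40·41/2 = 1640/2 = 820.

820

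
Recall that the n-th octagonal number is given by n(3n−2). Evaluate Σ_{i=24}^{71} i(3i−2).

Σ i(3i−2) = 3Σi² − 2Σi over i = 24..71.
Σi = 2556 − 276 = 2280 and Σi² = 121836 − 4324 = 117512.
3·117512 − 2·2280 = 347976.

347976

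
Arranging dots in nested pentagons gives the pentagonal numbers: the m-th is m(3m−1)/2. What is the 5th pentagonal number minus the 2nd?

30

5·(3·5 − 1)/2 = 35 and 2·(3·2 − 1)/2 = 5.
Difference: 35 − 5 = 30.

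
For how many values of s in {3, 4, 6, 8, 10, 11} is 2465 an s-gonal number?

1

s = 3: P(3, 69) = 2415 and P(3, 70) = 2485; 2465 is not s-gonal.
s = 4: P(4, 49) = 2401 and P(4, 50) = 2500; 2465 is not s-gonal.
s = 6: P(6, 35) = 2415 and P(6, 36) = 2556; 2465 is not s-gonal.
s = 8: P(8, 29) = 2465. ✓
s = 10: P(10, 25) = 2425 and P(10, 26) = 2626; 2465 is not s-gonal.
s = 11: P(11, 23) = 2300 and P(11, 24) = 2508; 2465 is not s-gonal.
Hits: s ∈ {8} → 1.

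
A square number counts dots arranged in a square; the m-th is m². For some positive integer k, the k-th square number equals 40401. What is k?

We need n² = 40401, so n = √40401 = 201.
Check: 201² = 40401. ✓

201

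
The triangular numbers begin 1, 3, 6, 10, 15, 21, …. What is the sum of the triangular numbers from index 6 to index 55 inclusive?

Σ i(i+1)/2 = (Σi² + Σi) / 2 over i = 6..55.
Σi = 1540 − 15 = 1525 and Σi² = 56980 − 55 = 56925.
(1·56925 + 1·1525) / 2 = 58450/2 = 29225.

29225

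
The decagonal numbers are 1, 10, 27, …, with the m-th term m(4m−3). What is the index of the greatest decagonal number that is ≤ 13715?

Solve n(4n−3) ≤ 13715 for integer n.
n = 58 gives 13282 ≤ 13715, while n = 59 gives 13747 > 13715; so the answer is index 58.

58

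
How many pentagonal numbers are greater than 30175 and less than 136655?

159

The n-th pentagonal number is n(3n−1)/2.
Smallest index with value > 30175: n = 143 (giving 30602).
Largest index with value < 136655: n = 301 (giving 135751).
Indices 143 through 301: 159 terms.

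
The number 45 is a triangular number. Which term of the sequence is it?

9

Set n(n+1)/2 = 45, giving n² + n − 90 = 0.
So n = (-1 + 19) / 2 = 18/2 = 9.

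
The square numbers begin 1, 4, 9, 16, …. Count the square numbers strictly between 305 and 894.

12

The n-th square number is n².
Smallest index with value > 305: n = 18 (giving 324).
Largest index with value < 894: n = 29 (giving 841).
Indices 18 through 29: 12 terms.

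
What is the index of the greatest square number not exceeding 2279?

47

Solve n² ≤ 2279 for integer n.
n = 47 gives 2209 ≤ 2279, while n = 48 gives 2304 > 2279; so the answer is index 47.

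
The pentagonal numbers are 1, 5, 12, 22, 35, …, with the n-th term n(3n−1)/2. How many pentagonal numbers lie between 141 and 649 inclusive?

The n-th pentagonal number is n(3n−1)/2.
Smallest index with value ≥ 141: n = 10 (giving 145).
Largest index with value ≤ 649: n = 20 (giving 590).
Indices 10 through 20: 11 terms.

11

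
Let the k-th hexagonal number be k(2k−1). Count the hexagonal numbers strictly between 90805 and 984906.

488

The n-th hexagonal number is n(2n−1).
Smallest index with value > 90805: n = 214 (giving 91378).
Largest index with value < 984906: n = 701 (giving 982101).
Indices 214 through 701: 488 terms.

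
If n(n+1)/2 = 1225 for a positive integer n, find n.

Set n(n+1)/2 = 1225, giving n² + n − 2450 = 0.
The discriminant is 1 + 8·1225 = 9801, and √9801 = 99.
So n = (-1 + 99) / 2 = 98/2 = 49.

49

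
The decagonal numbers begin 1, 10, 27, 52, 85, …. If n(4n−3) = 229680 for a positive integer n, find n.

240

Set n(4n−3) = 229680, giving 4n² − 3n − 229680 = 0.
The discriminant is 9 + 16·229680 = 3674889, and √3674889 = 1917.
So n = (3 + 1917) / 8 = 1920/8 = 240.
Check: 240·(4·240 − 3) = 229680. ✓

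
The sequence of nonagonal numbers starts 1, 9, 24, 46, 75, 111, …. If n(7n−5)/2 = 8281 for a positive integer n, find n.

Set n(7n−5)/2 = 8281, giving 7n² − 5n − 16562 = 0.
The discriminant is 25 + 56·8281 = 463761, and √463761 = 681.
So n = (5 + 681) / 14 = 686/14 = 49.

49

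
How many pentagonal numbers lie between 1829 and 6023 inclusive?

The n-th pentagonal number is n(3n−1)/2.
Smallest index with value ≥ 1829: n = 36 (giving 1926).
Largest index with value ≤ 6023: n = 63 (giving 5922).
Indices 36 through 63: 28 terms.

28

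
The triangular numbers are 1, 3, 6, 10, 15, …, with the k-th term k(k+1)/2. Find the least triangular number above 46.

Solve n(n+1)/2 > 46 for integer n.
The largest n with value ≤ 46 is 9 (since 45 ≤ 46 < 55), so the first above is n = 10, value 55.

55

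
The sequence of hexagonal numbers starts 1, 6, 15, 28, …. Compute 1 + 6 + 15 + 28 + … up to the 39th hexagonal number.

Σ i(2i−1) = 2Σi² − Σi over i = 1..39.
Σi = 780 and Σi² = 20540.
2·20540 − 1·780 = 40300.

40300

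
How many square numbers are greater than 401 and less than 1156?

The n-th square number is n².
Smallest index with value > 401: n = 21 (giving 441).
Largest index with value < 1156: n = 33 (giving 1089).
Indices 21 through 33: 13 terms.

13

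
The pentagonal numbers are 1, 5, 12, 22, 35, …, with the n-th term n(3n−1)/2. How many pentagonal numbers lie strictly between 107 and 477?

The n-th pentagonal number is n(3n−1)/2.
Smallest index with value > 107: n = 9 (giving 117).
Largest index with value < 477: n = 17 (giving 425).
Indices 9 through 17: 9 terms.

9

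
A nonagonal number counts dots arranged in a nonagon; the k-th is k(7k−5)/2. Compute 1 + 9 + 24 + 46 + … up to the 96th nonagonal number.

Σ i(7i−5)/2 = (7Σi² − 5Σi) / 2 over i = 1..96.
Σi = 4656 and Σi² = 299536.
(7·299536 − 5·4656) / 2 = 2073472/2 = 1036736.

1036736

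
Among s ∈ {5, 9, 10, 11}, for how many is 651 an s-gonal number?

s = 5: P(5, 21) = 651. ✓
s = 9: P(9, 14) = 651. ✓
s = 10: P(10, 13) = 637 and P(10, 14) = 742; 651 is not s-gonal.
s = 11: P(11, 12) = 606 and P(11, 13) = 715; 651 is not s-gonal.
Hits: s ∈ {5, 9} → 2.

2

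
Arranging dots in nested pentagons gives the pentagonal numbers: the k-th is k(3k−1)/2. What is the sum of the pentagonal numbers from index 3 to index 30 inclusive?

13944

Σ i(3i−1)/2 = (3Σi² − Σi) / 2 over i = 3..30.
Σi = 465 − 3 = 462 and Σi² = 9455 − 5 = 9450.
(3·9450 − 1·462) / 2 = 27888/2 = 13944.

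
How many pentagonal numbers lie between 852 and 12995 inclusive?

The n-th pentagonal number is n(3n−1)/2.
Smallest index with value ≥ 852: n = 24 (giving 852).
Largest index with value ≤ 12995: n = 93 (giving 12927).
Indices 24 through 93: 70 terms.

70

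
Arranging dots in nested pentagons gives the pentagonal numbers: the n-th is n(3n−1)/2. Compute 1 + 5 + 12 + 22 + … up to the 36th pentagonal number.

23976

Σ i(3i−1)/2 = (3Σi² − Σi) / 2 over i = 1..36.
Σi = 666 and Σi² = 16206.
(3·16206 − 1·666) / 2 = 47952/2 = 23976.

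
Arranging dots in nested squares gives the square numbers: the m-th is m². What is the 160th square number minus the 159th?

319

n² − (n−1)² = 2n − 1, so 160² − 159² = 2·160 − 1 = 319.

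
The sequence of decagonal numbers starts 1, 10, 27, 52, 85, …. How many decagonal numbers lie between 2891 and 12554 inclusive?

The n-th decagonal number is n(4n−3).
Smallest index with value ≥ 2891: n = 28 (giving 3052).
Largest index with value ≤ 12554: n = 56 (giving 12376).
Indices 28 through 56: 29 terms.

29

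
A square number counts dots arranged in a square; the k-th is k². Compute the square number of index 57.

3249

57² = 3249.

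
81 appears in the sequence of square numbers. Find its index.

We need n² = 81, so n = √81 = 9.
Check: 9² = 81. ✓

9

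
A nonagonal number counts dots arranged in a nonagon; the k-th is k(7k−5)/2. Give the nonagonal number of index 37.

4699

37·(7·37 − 5)/2 = 37·254/2 = 37·127 = 4699.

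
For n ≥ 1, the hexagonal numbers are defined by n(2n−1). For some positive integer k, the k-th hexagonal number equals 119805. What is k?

245

Set n(2n−1) = 119805, giving 2n² − n − 119805 = 0.
So n = (1 + 979) / 4 = 980/4 = 245.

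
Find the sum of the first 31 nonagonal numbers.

35216

Σ i(7i−5)/2 = (7Σi² − 5Σi) / 2 over i = 1..31.
Σi = 496 and Σi² = 10416.
(7·10416 − 5·496) / 2 = 70432/2 = 35216.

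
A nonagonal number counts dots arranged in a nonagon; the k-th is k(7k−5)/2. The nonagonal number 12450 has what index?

Set n(7n−5)/2 = 12450, giving 7n² − 5n − 24900 = 0.
So n = (5 + 835) / 14 = 840/14 = 60.
Check: 60·(7·60 − 5)/2 = 12450. ✓

60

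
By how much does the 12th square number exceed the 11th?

23

n² − (n−1)² = 2n − 1, so 12² − 11² = 2·12 − 1 = 23.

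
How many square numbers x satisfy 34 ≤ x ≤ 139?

6

The n-th square number is n².
Smallest index with value ≥ 34: n = 6 (giving 36).
Largest index with value ≤ 139: n = 11 (giving 121).
Indices 6 through 11: 6 terms.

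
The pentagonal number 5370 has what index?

Set n(3n−1)/2 = 5370, giving 3n² − n − 10740 = 0.
The discriminant is 1 + 24·5370 = 128881, and √128881 = 359.
So n = (1 + 359) / 6 = 360/6 = 60.

60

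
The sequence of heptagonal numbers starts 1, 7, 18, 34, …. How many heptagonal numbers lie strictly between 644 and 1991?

The n-th heptagonal number is n(5n−3)/2.
Smallest index with value > 644: n = 17 (giving 697).
Largest index with value < 1991: n = 28 (giving 1918).
Indices 17 through 28: 12 terms.

12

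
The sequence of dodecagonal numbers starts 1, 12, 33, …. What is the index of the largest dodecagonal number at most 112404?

Solve n(5n−4) ≤ 112404 for integer n.
n = 150 gives 111900 ≤ 112404, while n = 151 gives 113401 > 112404; so the answer is index 150.

150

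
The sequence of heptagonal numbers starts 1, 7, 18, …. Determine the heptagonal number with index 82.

The 82nd heptagonal number is n(5n−3)/2 with n = 82.
82·(5·82 − 3)/2 = 82·407/2 = 16687.

16687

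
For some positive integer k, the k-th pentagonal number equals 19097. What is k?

113

Set n(3n−1)/2 = 19097, giving 3n² − n − 38194 = 0.
The discriminant is 1 + 24·19097 = 458329, and √458329 = 677.
So n = (1 + 677) / 6 = 678/6 = 113.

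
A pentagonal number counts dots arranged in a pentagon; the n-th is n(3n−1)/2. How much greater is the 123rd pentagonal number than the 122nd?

Consecutive pentagonal numbers differ by 3n − 2: here 3·123 − 2 = 367.

367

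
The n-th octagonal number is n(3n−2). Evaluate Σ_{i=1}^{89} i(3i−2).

708885

Σ i(3i−2) = 3Σi² − 2Σi over i = 1..89.
Σi = 4005 and Σi² = 238965.
3·238965 − 2·4005 = 708885.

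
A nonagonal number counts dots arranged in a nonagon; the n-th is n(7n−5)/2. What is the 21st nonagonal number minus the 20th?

141

Consecutive nonagonal numbers differ by 7n − 6: here 7·21 − 6 = 141.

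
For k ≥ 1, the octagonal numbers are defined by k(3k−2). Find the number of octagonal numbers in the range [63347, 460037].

The n-th octagonal number is n(3n−2).
Smallest index with value ≥ 63347: n = 146 (giving 63656).
Largest index with value ≤ 460037: n = 391 (giving 457861).
Indices 146 through 391: 246 terms.

246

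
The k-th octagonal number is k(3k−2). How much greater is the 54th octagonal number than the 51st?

54·(3·54 − 2) = 8640 and 51·(3·51 − 2) = 7701.
Difference: 8640 − 7701 = 939.

939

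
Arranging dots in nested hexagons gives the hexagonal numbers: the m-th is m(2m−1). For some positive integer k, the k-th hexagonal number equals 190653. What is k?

Set n(2n−1) = 190653, giving 2n² − n − 190653 = 0.
The discriminant is 1 + 8·190653 = 1525225, and √1525225 = 1235.
So n = (1 + 1235) / 4 = 1236/4 = 309.

309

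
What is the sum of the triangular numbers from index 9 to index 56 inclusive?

Σ i(i+1)/2 = (Σi² + Σi) / 2 over i = 9..56.
Σi = 1596 − 36 = 1560 and Σi² = 60116 − 204 = 59912.
(1·59912 + 1·1560) / 2 = 61472/2 = 30736.

30736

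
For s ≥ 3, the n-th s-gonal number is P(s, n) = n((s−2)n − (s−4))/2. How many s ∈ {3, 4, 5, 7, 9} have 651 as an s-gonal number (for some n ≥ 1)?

s = 3: P(3, 35) = 630 and P(3, 36) = 666; 651 is not s-gonal.
s = 4: P(4, 25) = 625 and P(4, 26) = 676; 651 is not s-gonal.
s = 5: P(5, 21) = 651. ✓
s = 7: P(7, 16) = 616 and P(7, 17) = 697; 651 is not s-gonal.
s = 9: P(9, 14) = 651. ✓
Hits: s ∈ {5, 9} → 2.

2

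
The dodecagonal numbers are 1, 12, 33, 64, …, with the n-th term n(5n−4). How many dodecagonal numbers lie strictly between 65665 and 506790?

The n-th dodecagonal number is n(5n−4).
Smallest index with value > 65665: n = 116 (giving 66816).
Largest index with value < 506790: n = 318 (giving 504348).
Indices 116 through 318: 203 terms.

203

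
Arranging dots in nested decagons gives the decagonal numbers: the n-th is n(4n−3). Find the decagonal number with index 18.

1242

18·(4·18 − 3) = 18·69 = 1242.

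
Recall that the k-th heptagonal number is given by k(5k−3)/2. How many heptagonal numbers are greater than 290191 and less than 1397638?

406

The n-th heptagonal number is n(5n−3)/2.
Smallest index with value > 290191: n = 342 (giving 291897).
Largest index with value < 1397638: n = 747 (giving 1393902).
Indices 342 through 747: 406 terms.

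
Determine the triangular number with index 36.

666

The 36th triangular number is n(n+1)/2 with n = 36.
36·37/2 = 1332/2 = 666.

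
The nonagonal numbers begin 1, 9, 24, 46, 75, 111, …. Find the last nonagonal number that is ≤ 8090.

7944

Solve n(7n−5)/2 ≤ 8090 for integer n.
n = 48 gives 7944 ≤ 8090, while n = 49 gives 8281 > 8090; so the answer is 7944.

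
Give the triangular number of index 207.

21528

The 207th triangular number is n(n+1)/2 with n = 207.
207·208/2 = 43056/2 = 21528.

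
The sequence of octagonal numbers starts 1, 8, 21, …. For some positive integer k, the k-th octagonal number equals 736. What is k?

16

Set n(3n−2) = 736, giving 3n² − 2n − 736 = 0.
The discriminant is 4 + 12·736 = 8836, and √8836 = 94.
So n = (2 + 94) / 6 = 96/6 = 16.
Check: 16·(3·16 − 2) = 736. ✓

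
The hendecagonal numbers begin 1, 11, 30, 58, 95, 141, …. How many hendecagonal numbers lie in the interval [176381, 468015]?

124

The n-th hendecagonal number is n(9n−7)/2.
Smallest index with value ≥ 176381: n = 199 (giving 177508).
Largest index with value ≤ 468015: n = 322 (giving 465451).
Indices 199 through 322: 124 terms.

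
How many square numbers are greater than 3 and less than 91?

8

The n-th square number is n².
Smallest index with value > 3: n = 2 (giving 4).
Largest index with value < 91: n = 9 (giving 81).
Indices 2 through 9: 8 terms.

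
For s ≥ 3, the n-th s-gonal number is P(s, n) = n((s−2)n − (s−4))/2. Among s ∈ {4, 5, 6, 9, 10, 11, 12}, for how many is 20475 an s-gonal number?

s = 4: P(4, 143) = 20449 and P(4, 144) = 20736; 20475 is not s-gonal.
s = 5: P(5, 117) = 20475. ✓
s = 6: P(6, 101) = 20301 and P(6, 102) = 20706; 20475 is not s-gonal.
s = 9: P(9, 76) = 20026 and P(9, 77) = 20559; 20475 is not s-gonal.
s = 10: P(10, 71) = 19951 and P(10, 72) = 20520; 20475 is not s-gonal.
s = 11: P(11, 67) = 19966 and P(11, 68) = 20570; 20475 is not s-gonal.
s = 12: P(12, 64) = 20224 and P(12, 65) = 20865; 20475 is not s-gonal.
Hits: s ∈ {5} → 1.

1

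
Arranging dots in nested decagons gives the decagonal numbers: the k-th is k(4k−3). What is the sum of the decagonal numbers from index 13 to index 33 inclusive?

Σ i(4i−3) = 4Σi² − 3Σi over i = 13..33.
Σi = 561 − 78 = 483 and Σi² = 12529 − 650 = 11879.
4·11879 − 3·483 = 46067.

46067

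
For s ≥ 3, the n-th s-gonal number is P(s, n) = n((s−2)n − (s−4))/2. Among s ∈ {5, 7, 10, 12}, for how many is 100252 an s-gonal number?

1

s = 5: P(5, 258) = 99717 and P(5, 259) = 100492; 100252 is not s-gonal.
s = 7: P(7, 200) = 99700 and P(7, 201) = 100701; 100252 is not s-gonal.
s = 10: P(10, 158) = 99382 and P(10, 159) = 100647; 100252 is not s-gonal.
s = 12: P(12, 142) = 100252. ✓
Hits: s ∈ {12} → 1.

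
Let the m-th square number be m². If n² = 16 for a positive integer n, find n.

We need n² = 16, so n = √16 = 4.
Check: 4² = 16. ✓

4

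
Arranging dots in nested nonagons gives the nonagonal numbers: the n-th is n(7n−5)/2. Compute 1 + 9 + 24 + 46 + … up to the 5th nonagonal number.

Σ i(7i−5)/2 = (7Σi² − 5Σi) / 2 over i = 1..5.
Σi = 15 and Σi² = 55.
(7·55 − 5·15) / 2 = 310/2 = 155.

155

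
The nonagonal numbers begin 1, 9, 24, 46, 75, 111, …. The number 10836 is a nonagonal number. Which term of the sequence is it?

Set n(7n−5)/2 = 10836, giving 7n² − 5n − 21672 = 0.
The discriminant is 25 + 56·10836 = 606841, and √606841 = 779.
So n = (5 + 779) / 14 = 784/14 = 56.
Check: 56·(7·56 − 5)/2 = 10836. ✓

56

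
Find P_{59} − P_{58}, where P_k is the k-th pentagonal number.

175

Consecutive pentagonal numbers differ by 3n − 2: here 3·59 − 2 = 175.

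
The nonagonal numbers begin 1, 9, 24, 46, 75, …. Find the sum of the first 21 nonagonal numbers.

Σ i(7i−5)/2 = (7Σi² − 5Σi) / 2 over i = 1..21.
Σi = 231 and Σi² = 3311.
(7·3311 − 5·231) / 2 = 22022/2 = 11011.

11011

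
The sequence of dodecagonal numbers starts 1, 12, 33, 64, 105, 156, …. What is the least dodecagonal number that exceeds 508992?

510720

Solve n(5n−4) > 508992 for integer n.
The largest n with value ≤ 508992 is 319 (since 507529 ≤ 508992 < 510720), so the first above is n = 320, value 510720.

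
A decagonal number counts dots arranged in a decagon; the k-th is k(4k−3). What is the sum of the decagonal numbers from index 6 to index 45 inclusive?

122300

Σ i(4i−3) = 4Σi² − 3Σi over i = 6..45.
Σi = 1035 − 15 = 1020 and Σi² = 31395 − 55 = 31340.
4·31340 − 3·1020 = 122300.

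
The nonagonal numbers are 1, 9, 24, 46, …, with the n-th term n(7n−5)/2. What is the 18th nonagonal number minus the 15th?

18·(7·18 − 5)/2 = 1089 and 15·(7·15 − 5)/2 = 750.
Difference: 1089 − 750 = 339.

339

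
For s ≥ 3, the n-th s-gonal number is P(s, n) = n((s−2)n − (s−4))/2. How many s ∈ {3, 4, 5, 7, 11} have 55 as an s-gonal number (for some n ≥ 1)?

2

s = 3: P(3, 10) = 55. ✓
s = 4: P(4, 7) = 49 and P(4, 8) = 64; 55 is not s-gonal.
s = 5: P(5, 6) = 51 and P(5, 7) = 70; 55 is not s-gonal.
s = 7: P(7, 5) = 55. ✓
s = 11: P(11, 3) = 30 and P(11, 4) = 58; 55 is not s-gonal.
Hits: s ∈ {3, 7} → 2.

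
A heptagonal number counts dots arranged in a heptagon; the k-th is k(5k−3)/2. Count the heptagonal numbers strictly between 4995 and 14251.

The n-th heptagonal number is n(5n−3)/2.
Smallest index with value > 4995: n = 46 (giving 5221).
Largest index with value < 14251: n = 75 (giving 13950).
Indices 46 through 75: 30 terms.

30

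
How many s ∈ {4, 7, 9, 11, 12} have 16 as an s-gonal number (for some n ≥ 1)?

s = 4: P(4, 4) = 16. ✓
s = 7: P(7, 2) = 7 and P(7, 3) = 18; 16 is not s-gonal.
s = 9: P(9, 2) = 9 and P(9, 3) = 24; 16 is not s-gonal.
s = 11: P(11, 2) = 11 and P(11, 3) = 30; 16 is not s-gonal.
s = 12: P(12, 2) = 12 and P(12, 3) = 33; 16 is not s-gonal.
Hits: s ∈ {4} → 1.

1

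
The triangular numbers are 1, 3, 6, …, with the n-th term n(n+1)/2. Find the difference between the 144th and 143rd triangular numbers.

144

Consecutive triangular numbers differ by n: T_{144} − T_{143} = 144.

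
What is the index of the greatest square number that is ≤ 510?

Solve n² ≤ 510 for integer n.
n = 22 gives 484 ≤ 510, while n = 23 gives 529 > 510; so the answer is index 22.

22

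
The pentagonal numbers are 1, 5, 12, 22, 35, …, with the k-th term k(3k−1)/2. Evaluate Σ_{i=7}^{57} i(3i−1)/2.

Σ i(3i−1)/2 = (3Σi² − Σi) / 2 over i = 7..57.
Σi = 1653 − 21 = 1632 and Σi² = 63365 − 91 = 63274.
(3·63274 − 1·1632) / 2 = 188190/2 = 94095.

94095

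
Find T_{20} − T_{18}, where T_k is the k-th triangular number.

39

20·21/2 = 210 and 18·19/2 = 171.
Difference: 210 − 171 = 39.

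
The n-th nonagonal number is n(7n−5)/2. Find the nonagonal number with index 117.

The 117th nonagonal number is n(7n−5)/2 with n = 117.
117·(7·117 − 5)/2 = 117·814/2 = 117·407 = 47619.

47619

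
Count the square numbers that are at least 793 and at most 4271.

37

The n-th square number is n².
Smallest index with value ≥ 793: n = 29 (giving 841).
Largest index with value ≤ 4271: n = 65 (giving 4225).
Indices 29 through 65: 37 terms.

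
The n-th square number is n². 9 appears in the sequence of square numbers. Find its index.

3

We need n² = 9, so n = √9 = 3.
Check: 3² = 9. ✓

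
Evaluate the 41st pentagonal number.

41·(3·41 − 1)/2 = 41·122/2 = 41·61 = 2501.

2501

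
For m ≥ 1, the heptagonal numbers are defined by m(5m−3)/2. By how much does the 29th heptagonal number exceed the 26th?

408

29·(5·29 − 3)/2 = 2059 and 26·(5·26 − 3)/2 = 1651.
Difference: 2059 − 1651 = 408.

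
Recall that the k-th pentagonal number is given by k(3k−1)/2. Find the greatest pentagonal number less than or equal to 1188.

1162

Solve n(3n−1)/2 ≤ 1188 for integer n.
n = 28 gives 1162 ≤ 1188, while n = 29 gives 1247 > 1188; so the answer is 1162.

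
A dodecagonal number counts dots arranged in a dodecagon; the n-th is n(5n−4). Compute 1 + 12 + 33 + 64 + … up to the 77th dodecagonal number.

Σ i(5i−4) = 5Σi² − 4Σi over i = 1..77.
Σi = 3003 and Σi² = 155155.
5·155155 − 4·3003 = 763763.

763763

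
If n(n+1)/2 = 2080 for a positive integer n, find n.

64

Set n(n+1)/2 = 2080, giving n² + n − 4160 = 0.
The discriminant is 1 + 8·2080 = 16641, and √16641 = 129.
So n = (-1 + 129) / 2 = 128/2 = 64.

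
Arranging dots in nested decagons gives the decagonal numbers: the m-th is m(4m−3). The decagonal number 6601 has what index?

41

Set n(4n−3) = 6601, giving 4n² − 3n − 6601 = 0.
So n = (3 + 325) / 8 = 328/8 = 41.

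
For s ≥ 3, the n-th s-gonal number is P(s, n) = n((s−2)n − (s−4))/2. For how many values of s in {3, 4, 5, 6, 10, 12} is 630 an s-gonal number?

2

s = 3: P(3, 35) = 630. ✓
s = 4: P(4, 25) = 625 and P(4, 26) = 676; 630 is not s-gonal.
s = 5: P(5, 20) = 590 and P(5, 21) = 651; 630 is not s-gonal.
s = 6: P(6, 18) = 630. ✓
s = 10: P(10, 12) = 540 and P(10, 13) = 637; 630 is not s-gonal.
s = 12: P(12, 11) = 561 and P(12, 12) = 672; 630 is not s-gonal.
Hits: s ∈ {3, 6} → 2.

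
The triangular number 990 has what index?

44

Set n(n+1)/2 = 990, giving n² + n − 1980 = 0.
The discriminant is 1 + 8·990 = 7921, and √7921 = 89.
So n = (-1 + 89) / 2 = 88/2 = 44.
Check: 44·45/2 = 990. ✓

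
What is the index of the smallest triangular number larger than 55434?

333

Solve n(n+1)/2 > 55434 for integer n.
The largest n with value ≤ 55434 is 332 (since 55278 ≤ 55434 < 55611), so the first above is n = 333, value 55611.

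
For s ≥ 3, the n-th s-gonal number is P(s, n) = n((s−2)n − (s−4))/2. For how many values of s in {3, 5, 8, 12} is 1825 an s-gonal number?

s = 3: P(3, 59) = 1770 and P(3, 60) = 1830; 1825 is not s-gonal.
s = 5: P(5, 35) = 1820 and P(5, 36) = 1926; 1825 is not s-gonal.
s = 8: P(8, 25) = 1825. ✓
s = 12: P(12, 19) = 1729 and P(12, 20) = 1920; 1825 is not s-gonal.
Hits: s ∈ {8} → 1.

1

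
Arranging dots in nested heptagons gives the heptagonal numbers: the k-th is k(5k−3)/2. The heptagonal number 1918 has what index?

Set n(5n−3)/2 = 1918, giving 5n² − 3n − 3836 = 0.
So n = (3 + 277) / 10 = 280/10 = 28.

28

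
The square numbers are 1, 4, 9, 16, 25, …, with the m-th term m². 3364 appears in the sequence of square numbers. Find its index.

58

We need n² = 3364, so n = √3364 = 58.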